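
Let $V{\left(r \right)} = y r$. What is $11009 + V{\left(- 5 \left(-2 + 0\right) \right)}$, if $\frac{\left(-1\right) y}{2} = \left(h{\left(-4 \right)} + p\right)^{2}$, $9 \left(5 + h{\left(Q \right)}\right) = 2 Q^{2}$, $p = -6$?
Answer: $\frac{801949}{81} \approx 9900.6$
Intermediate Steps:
$h{\left(Q \right)} = -5 + \frac{2 Q^{2}}{9}$
$y = - \frac{8978}{81}$ ($y = - 2 \left(\left(-5 + \frac{2 \left(-4\right)^{2}}{9}\right) - 6\right)^{2} = - 2 \left(\left(-5 + \frac{2}{9} \cdot 16\right) - 6\right)^{2} = - 2 \left(\left(-5 + \frac{32}{9}\right) - 6\right)^{2} = - 2 \left(- \frac{13}{9} - 6\right)^{2} = - 2 \left(- \frac{67}{9}\right)^{2} = \left(-2\right) \frac{4489}{81} = - \frac{8978}{81} \approx -110.84$)
$V{\left(r \right)} = - \frac{8978 r}{81}$
$11009 + V{\left(- 5 \left(-2 + 0\right) \right)} = 11009 - \frac{8978 \left(- 5 \left(-2 + 0\right)\right)}{81} = 11009 - \frac{8978 \left(\left(-5\right) \left(-2\right)\right)}{81} = 11009 - \frac{89780}{81} = \frac{801949}{81}$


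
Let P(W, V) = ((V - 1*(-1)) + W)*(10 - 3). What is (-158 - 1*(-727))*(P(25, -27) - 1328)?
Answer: -759615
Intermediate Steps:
P(W, V) = 7 + 7*V + 7*W (P(W, V) = ((V + 1) + W)*7 = ((1 + V) + W)*7 = (1 + V + W)*7 = 7 + 7*V + 7*W)
(-158 - 1*(-727))*(P(25, -27) - 1328) = (-158 - 1*(-727))*((7 + 7*(-27) + 7*25) - 1328) = (-158 + 727)*((7 - 189 + 175) - 1328) = 569*(-7 - 1328) = 569*(-1335) = -759615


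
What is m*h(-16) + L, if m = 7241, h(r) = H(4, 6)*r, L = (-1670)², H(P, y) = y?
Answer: 2093764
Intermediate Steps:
L = 2788900
h(r) = 6*r
m*h(-16) + L = 7241*(6*(-16)) + 2788900 = 7241*(-96) + 2788900 = -695136 + 2788900 = 2093764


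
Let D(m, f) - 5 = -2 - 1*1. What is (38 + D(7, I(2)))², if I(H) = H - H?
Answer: 1600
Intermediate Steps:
I(H) = 0
D(m, f) = 2 (D(m, f) = 5 + (-2 - 1*1) = 5 + (-2 - 1) = 5 - 3 = 2)
(38 + D(7, I(2)))² = (38 + 2)² = 40² = 1600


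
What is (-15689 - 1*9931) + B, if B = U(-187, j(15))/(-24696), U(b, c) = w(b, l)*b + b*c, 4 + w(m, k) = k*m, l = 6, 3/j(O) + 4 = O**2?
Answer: -1175426719/45864 ≈ -25629.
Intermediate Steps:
j(O) = 3/(-4 + O**2)
w(m, k) = -4 + k*m
U(b, c) = b*c + b*(-4 + 6*b) (U(b, c) = (-4 + 6*b)*b + b*c = b*(-4 + 6*b) + b*c = b*c + b*(-4 + 6*b))
B = -391039/45864 (B = -187*(-4 + 3/(-4 + 15**2) + 6*(-187))/(-24696) = -187*(-4 + 3/(-4 + 225) - 1122)*(-1/24696) = -187*(-4 + 3/221 - 1122)*(-1/24696) = -187*(-248843/221)*(-1/24696) = (2737273/13)*(-1/24696) = -391039/45864 ≈ -8.5261)
(-15689 - 1*9931) + B = (-15689 - 1*9931) - 391039/45864 = (-15689 - 9931) - 391039/45864 = -25620 - 391039/45864 = -1175426719/45864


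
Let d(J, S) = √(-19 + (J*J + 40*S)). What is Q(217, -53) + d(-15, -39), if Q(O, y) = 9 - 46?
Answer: -37 + I*√1354 ≈ -37.0 + 36.797*I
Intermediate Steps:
Q(O, y) = -37
d(J, S) = √(-19 + J² + 40*S) (d(J, S) = √(-19 + (J² + 40*S)) = √(-19 + J² + 40*S))
Q(217, -53) + d(-15, -39) = -37 + √(-19 + (-15)² + 40*(-39)) = -37 + √(-19 + 225 - 1560) = -37 + √(-1354) = -37 + I*√1354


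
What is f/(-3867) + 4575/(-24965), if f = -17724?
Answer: 28319209/6435977 ≈ 4.4001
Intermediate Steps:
f/(-3867) + 4575/(-24965) = -17724/(-3867) + 4575/(-24965) = -17724*(-1/3867) + 4575*(-1/24965) = 5908/1289 - 915/4993 = 28319209/6435977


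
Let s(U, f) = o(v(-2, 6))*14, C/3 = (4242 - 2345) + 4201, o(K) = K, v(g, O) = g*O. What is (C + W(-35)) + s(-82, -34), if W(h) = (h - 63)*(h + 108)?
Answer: 10972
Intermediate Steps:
v(g, O) = O*g
C = 18294 (C = 3*((4242 - 2345) + 4201) = 3*(1897 + 4201) = 3*6098 = 18294)
W(h) = (-63 + h)*(108 + h)
s(U, f) = -168 (s(U, f) = (6*(-2))*14 = -12*14 = -168)
(C + W(-35)) + s(-82, -34) = (18294 + (-6804 + (-35)**2 + 45*(-35))) - 168 = (18294 + (-6804 + 1225 - 1575)) - 168 = (18294 - 7154) - 168 = 11140 - 168 = 10972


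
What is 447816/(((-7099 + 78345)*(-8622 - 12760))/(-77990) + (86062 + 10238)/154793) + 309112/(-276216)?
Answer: 44386796326154288899/2035508003786559873 ≈ 21.806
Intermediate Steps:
447816/(((-7099 + 78345)*(-8622 - 12760))/(-77990) + (86062 + 10238)/154793) + 309112/(-276216) = 447816/((71246*(-21382))*(-1/77990) + 96300*(1/154793)) + 309112*(-1/276216) = 447816/(-1523381972*(-1/77990) + 96300/154793) - 38639/34527 = 447816/(761690986/38995 + 96300/154793) - 38639/34527 = 447816/(117908188014398/6036153035) - 38639/34527 = 447816*(6036153035/117908188014398) - 38639/34527 = 1351542953760780/58954094007199 - 38639/34527 = 44386796326154288899/2035508003786559873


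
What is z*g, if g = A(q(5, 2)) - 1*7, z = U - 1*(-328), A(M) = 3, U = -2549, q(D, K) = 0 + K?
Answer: 8884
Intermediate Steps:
q(D, K) = K
z = -2221 (z = -2549 - 1*(-328) = -2549 + 328 = -2221)
g = -4 (g = 3 - 1*7 = 3 - 7 = -4)
z*g = -2221*(-4) = 8884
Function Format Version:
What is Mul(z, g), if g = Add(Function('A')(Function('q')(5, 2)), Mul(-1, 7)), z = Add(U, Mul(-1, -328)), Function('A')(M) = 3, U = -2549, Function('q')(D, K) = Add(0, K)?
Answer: 8884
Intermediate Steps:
Function('q')(D, K) = K
z = -2221 (z = Add(-2549, Mul(-1, -328)) = Add(-2549, 328) = -2221)
g = -4 (g = Add(3, Mul(-1, 7)) = Add(3, -7) = -4)
Mul(z, g) = Mul(-2221, -4) = 8884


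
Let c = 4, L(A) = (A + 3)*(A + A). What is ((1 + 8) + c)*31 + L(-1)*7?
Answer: 375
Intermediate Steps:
L(A) = 2*A*(3 + A) (L(A) = (3 + A)*(2*A) = 2*A*(3 + A))
((1 + 8) + c)*31 + L(-1)*7 = ((1 + 8) + 4)*31 + (2*(-1)*(3 - 1))*7 = (9 + 4)*31 + (2*(-1)*2)*7 = 13*31 - 4*7 = 403 - 28 = 375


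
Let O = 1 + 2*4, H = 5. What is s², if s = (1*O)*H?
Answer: 2025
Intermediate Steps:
O = 9 (O = 1 + 8 = 9)
s = 45 (s = (1*9)*5 = 9*5 = 45)
s² = 45² = 2025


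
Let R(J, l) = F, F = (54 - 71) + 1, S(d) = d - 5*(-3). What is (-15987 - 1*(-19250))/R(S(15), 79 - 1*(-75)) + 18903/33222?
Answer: -18016823/88592 ≈ -203.37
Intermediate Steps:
S(d) = 15 + d (S(d) = d + 15 = 15 + d)
F = -16 (F = -17 + 1 = -16)
R(J, l) = -16
(-15987 - 1*(-19250))/R(S(15), 79 - 1*(-75)) + 18903/33222 = (-15987 - 1*(-19250))/(-16) + 18903/33222 = (-15987 + 19250)*(-1/16) + 18903*(1/33222) = 3263*(-1/16) + 6301/11074 = -3263/16 + 6301/11074 = -18016823/88592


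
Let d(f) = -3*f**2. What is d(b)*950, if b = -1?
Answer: -2850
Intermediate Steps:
d(b)*950 = -3*(-1)**2*950 = -3*1*950 = -3*950 = -2850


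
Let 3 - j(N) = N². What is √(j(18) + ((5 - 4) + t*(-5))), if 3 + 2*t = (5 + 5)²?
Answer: 15*I*√10/2 ≈ 23.717*I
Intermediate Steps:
j(N) = 3 - N²
t = 97/2 (t = -3/2 + (5 + 5)²/2 = -3/2 + (½)*10² = -3/2 + (½)*100 = -3/2 + 50 = 97/2 ≈ 48.500)
√(j(18) + ((5 - 4) + t*(-5))) = √((3 - 1*18²) + ((5 - 4) + (97/2)*(-5))) = √((3 - 1*324) + (1 - 485/2)) = √((3 - 324) - 483/2) = √(-321 - 483/2) = √(-1125/2) = 15*I*√10/2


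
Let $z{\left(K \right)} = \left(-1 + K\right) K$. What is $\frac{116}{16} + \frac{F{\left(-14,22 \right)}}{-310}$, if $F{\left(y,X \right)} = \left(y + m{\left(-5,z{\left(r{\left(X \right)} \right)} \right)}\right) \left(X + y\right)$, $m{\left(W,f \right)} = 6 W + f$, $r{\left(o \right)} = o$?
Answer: $- \frac{2193}{620} \approx -3.5371$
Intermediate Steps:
$z{\left(K \right)} = K \left(-1 + K\right)$
$m{\left(W,f \right)} = f + 6 W$
$F{\left(y,X \right)} = \left(X + y\right) \left(-30 + y + X \left(-1 + X\right)\right)$ ($F{\left(y,X \right)} = \left(y + \left(X \left(-1 + X\right) + 6 \left(-5\right)\right)\right) \left(X + y\right) = \left(y + \left(X \left(-1 + X\right) - 30\right)\right) \left(X + y\right) = \left(y + \left(-30 + X \left(-1 + X\right)\right)\right) \left(X + y\right) = \left(-30 + y + X \left(-1 + X\right)\right) \left(X + y\right) = \left(X + y\right) \left(-30 + y + X \left(-1 + X\right)\right)$)
$\frac{116}{16} + \frac{F{\left(-14,22 \right)}}{-310} = \frac{116}{16} + \frac{22^{3} + \left(-14\right)^{2} - 22^{2} - 660 - -420 - 14 \cdot 22^{2}}{-310} = 116 \cdot \frac{1}{16} + \left(10648 + 196 - 484 - 660 + 420 - 6776\right) \left(- \frac{1}{310}\right) = \frac{29}{4} + \left(10648 + 196 - 484 - 660 + 420 - 6776\right) \left(- \frac{1}{310}\right) = \frac{29}{4} + 3344 \left(- \frac{1}{310}\right) = \frac{29}{4} - \frac{1672}{155} = - \frac{2193}{620}$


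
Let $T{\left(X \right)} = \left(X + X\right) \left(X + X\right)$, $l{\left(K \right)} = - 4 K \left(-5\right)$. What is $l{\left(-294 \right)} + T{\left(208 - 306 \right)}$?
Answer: $32536$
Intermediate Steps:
$l{\left(K \right)} = 20 K$
$T{\left(X \right)} = 4 X^{2}$ ($T{\left(X \right)} = 2 X 2 X = 4 X^{2}$)
$l{\left(-294 \right)} + T{\left(208 - 306 \right)} = 20 \left(-294\right) + 4 \left(208 - 306\right)^{2} = -5880 + 4 \left(208 - 306\right)^{2} = -5880 + 4 \left(-98\right)^{2} = -5880 + 4 \cdot 9604 = -5880 + 38416 = 32536$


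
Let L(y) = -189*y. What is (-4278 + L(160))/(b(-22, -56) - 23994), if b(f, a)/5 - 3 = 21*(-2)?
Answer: 1046/733 ≈ 1.4270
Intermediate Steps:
b(f, a) = -195 (b(f, a) = 15 + 5*(21*(-2)) = 15 + 5*(-42) = 15 - 210 = -195)
(-4278 + L(160))/(b(-22, -56) - 23994) = (-4278 - 189*160)/(-195 - 23994) = (-4278 - 30240)/(-24189) = -34518*(-1/24189) = 1046/733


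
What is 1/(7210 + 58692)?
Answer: 1/65902 ≈ 1.5174e-5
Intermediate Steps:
1/(7210 + 58692) = 1/65902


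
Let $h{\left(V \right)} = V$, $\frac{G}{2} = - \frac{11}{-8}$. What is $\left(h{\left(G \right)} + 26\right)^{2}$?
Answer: $\frac{13225}{16} \approx 826.56$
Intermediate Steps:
$G = \frac{11}{4}$ ($G = 2 \left(- \frac{11}{-8}\right) = 2 \left(\left(-11\right) \left(- \frac{1}{8}\right)\right) = 2 \cdot \frac{11}{8} = \frac{11}{4} \approx 2.75$)
$\left(h{\left(G \right)} + 26\right)^{2} = \left(\frac{11}{4} + 26\right)^{2} = \left(\frac{115}{4}\right)^{2} = \frac{13225}{16}$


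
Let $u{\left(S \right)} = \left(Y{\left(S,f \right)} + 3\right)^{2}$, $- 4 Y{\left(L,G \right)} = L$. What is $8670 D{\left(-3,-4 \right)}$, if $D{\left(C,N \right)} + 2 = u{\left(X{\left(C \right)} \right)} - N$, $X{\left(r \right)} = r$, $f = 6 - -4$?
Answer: $\frac{1114095}{8} \approx 1.3926 \cdot 10^{5}$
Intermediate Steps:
$f = 10$ ($f = 6 + 4 = 10$)
$Y{\left(L,G \right)} = - \frac{L}{4}$
$u{\left(S \right)} = \left(3 - \frac{S}{4}\right)^{2}$ ($u{\left(S \right)} = \left(- \frac{S}{4} + 3\right)^{2} = \left(3 - \frac{S}{4}\right)^{2}$)
$D{\left(C,N \right)} = -2 - N + \frac{\left(-12 + C\right)^{2}}{16}$ ($D{\left(C,N \right)} = -2 - \left(N - \frac{\left(-12 + C\right)^{2}}{16}\right) = -2 - N + \frac{\left(-12 + C\right)^{2}}{16}$)
$8670 D{\left(-3,-4 \right)} = 8670 \left(-2 - -4 + \frac{\left(-12 - 3\right)^{2}}{16}\right) = 8670 \left(-2 + 4 + \frac{\left(-15\right)^{2}}{16}\right) = 8670 \left(-2 + 4 + \frac{1}{16} \cdot 225\right) = 8670 \left(-2 + 4 + \frac{225}{16}\right) = 8670 \cdot \frac{257}{16} = \frac{1114095}{8}$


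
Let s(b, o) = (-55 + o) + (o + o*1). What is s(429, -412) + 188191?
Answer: 186900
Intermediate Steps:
s(b, o) = -55 + 3*o (s(b, o) = (-55 + o) + (o + o) = (-55 + o) + 2*o = -55 + 3*o)
s(429, -412) + 188191 = (-55 + 3*(-412)) + 188191 = (-55 - 1236) + 188191 = -1291 + 188191 = 186900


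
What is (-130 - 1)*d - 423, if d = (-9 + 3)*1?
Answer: 363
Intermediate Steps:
d = -6 (d = -6*1 = -6)
(-130 - 1)*d - 423 = (-130 - 1)*(-6) - 423 = -131*(-6) - 423 = 786 - 423 = 363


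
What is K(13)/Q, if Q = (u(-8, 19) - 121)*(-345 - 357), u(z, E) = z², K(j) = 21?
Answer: 7/13338 ≈ 0.00052482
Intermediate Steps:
Q = 40014 (Q = ((-8)² - 121)*(-345 - 357) = (64 - 121)*(-702) = -57*(-702) = 40014)
K(13)/Q = 21/40014 = 21*(1/40014) = 7/13338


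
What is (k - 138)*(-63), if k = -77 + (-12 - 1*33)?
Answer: 16380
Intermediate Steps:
k = -122 (k = -77 + (-12 - 33) = -77 - 45 = -122)
(k - 138)*(-63) = (-122 - 138)*(-63) = -260*(-63) = 16380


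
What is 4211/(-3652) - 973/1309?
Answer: -117735/62084 ≈ -1.8964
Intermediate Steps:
4211/(-3652) - 973/1309 = 4211*(-1/3652) - 973*1/1309 = -4211/3652 - 139/187 = -117735/62084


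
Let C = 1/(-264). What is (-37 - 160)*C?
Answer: 197/264 ≈ 0.74621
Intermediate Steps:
C = -1/264 ≈ -0.0037879
(-37 - 160)*C = (-37 - 160)*(-1/264) = -197*(-1/264) = 197/264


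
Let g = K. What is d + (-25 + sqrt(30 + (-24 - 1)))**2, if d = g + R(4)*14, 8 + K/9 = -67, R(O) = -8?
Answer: -787 + (25 - sqrt(5))**2 ≈ -268.80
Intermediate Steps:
K = -675 (K = -72 + 9*(-67) = -72 - 603 = -675)
g = -675
d = -787 (d = -675 - 8*14 = -675 - 112 = -787)
d + (-25 + sqrt(30 + (-24 - 1)))**2 = -787 + (-25 + sqrt(30 + (-24 - 1)))**2 = -787 + (-25 + sqrt(30 - 25))**2 = -787 + (-25 + sqrt(5))**2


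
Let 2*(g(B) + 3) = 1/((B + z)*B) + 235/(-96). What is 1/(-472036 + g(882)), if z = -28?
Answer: -12051648/5688862620979 ≈ -2.1185e-6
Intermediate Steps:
g(B) = -811/192 + 1/(2*B*(-28 + B)) (g(B) = -3 + (1/((B - 28)*B) + 235/(-96))/2 = -3 + (1/((-28 + B)*B) + 235*(-1/96))/2 = -3 + (1/(B*(-28 + B)) - 235/96)/2 = -3 + (-235/96 + 1/(B*(-28 + B)))/2 = -3 + (-235/192 + 1/(2*B*(-28 + B))) = -811/192 + 1/(2*B*(-28 + B)))
1/(-472036 + g(882)) = 1/(-472036 + (1/192)*(96 - 811*882**2 + 22708*882)/(882*(-28 + 882))) = 1/(-472036 + (1/192)*(1/882)*(96 - 811*777924 + 20028456)/854) = 1/(-472036 + (1/192)*(1/882)*(1/854)*(96 - 630896364 + 20028456)) = 1/(-472036 + (1/192)*(1/882)*(1/854)*(-610867812)) = 1/(-472036 - 50905651/12051648) = 1/(-5688862620979/12051648) = -12051648/5688862620979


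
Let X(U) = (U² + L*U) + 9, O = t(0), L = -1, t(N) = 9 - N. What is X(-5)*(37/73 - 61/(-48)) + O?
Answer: 91489/1168 ≈ 78.330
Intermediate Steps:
O = 9 (O = 9 - 1*0 = 9 + 0 = 9)
X(U) = 9 + U² - U (X(U) = (U² - U) + 9 = 9 + U² - U)
X(-5)*(37/73 - 61/(-48)) + O = (9 + (-5)² - 1*(-5))*(37/73 - 61/(-48)) + 9 = (9 + 25 + 5)*(37*(1/73) - 61*(-1/48)) + 9 = 39*(37/73 + 61/48) + 9 = 39*(6229/3504) + 9 = 80977/1168 + 9 = 91489/1168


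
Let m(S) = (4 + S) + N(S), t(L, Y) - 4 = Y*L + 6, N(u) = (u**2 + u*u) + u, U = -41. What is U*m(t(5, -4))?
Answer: -7544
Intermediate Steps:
N(u) = u + 2*u**2 (N(u) = (u**2 + u**2) + u = 2*u**2 + u = u + 2*u**2)
t(L, Y) = 10 + L*Y (t(L, Y) = 4 + (Y*L + 6) = 4 + (L*Y + 6) = 4 + (6 + L*Y) = 10 + L*Y)
m(S) = 4 + S + S*(1 + 2*S) (m(S) = (4 + S) + S*(1 + 2*S) = 4 + S + S*(1 + 2*S))
U*m(t(5, -4)) = -41*(4 + 2*(10 + 5*(-4)) + 2*(10 + 5*(-4))**2) = -41*(4 + 2*(10 - 20) + 2*(10 - 20)**2) = -41*(4 + 2*(-10) + 2*(-10)**2) = -41*(4 - 20 + 2*100) = -41*(4 - 20 + 200) = -41*184 = -7544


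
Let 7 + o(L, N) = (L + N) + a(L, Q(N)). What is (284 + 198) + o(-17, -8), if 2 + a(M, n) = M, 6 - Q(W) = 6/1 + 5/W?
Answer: 431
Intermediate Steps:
Q(W) = -5/W (Q(W) = 6 - (6/1 + 5/W) = 6 - (6*1 + 5/W) = 6 - (6 + 5/W) = 6 + (-6 - 5/W) = -5/W)
a(M, n) = -2 + M
o(L, N) = -9 + N + 2*L (o(L, N) = -7 + ((L + N) + (-2 + L)) = -7 + (-2 + N + 2*L) = -9 + N + 2*L)
(284 + 198) + o(-17, -8) = (284 + 198) + (-9 - 8 + 2*(-17)) = 482 + (-9 - 8 - 34) = 482 - 51 = 431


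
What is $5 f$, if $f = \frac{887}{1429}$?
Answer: $\frac{4435}{1429} \approx 3.1036$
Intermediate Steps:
$f = \frac{887}{1429}$ ($f = 887 \cdot \frac{1}{1429} = \frac{887}{1429} \approx 0.62071$)
$5 f = 5 \cdot \frac{887}{1429} = \frac{4435}{1429}$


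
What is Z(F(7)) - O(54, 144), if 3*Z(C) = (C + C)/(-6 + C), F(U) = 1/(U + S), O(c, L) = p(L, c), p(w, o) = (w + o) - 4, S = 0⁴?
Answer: -23864/123 ≈ -194.02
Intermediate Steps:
S = 0
p(w, o) = -4 + o + w (p(w, o) = (o + w) - 4 = -4 + o + w)
O(c, L) = -4 + L + c (O(c, L) = -4 + c + L = -4 + L + c)
F(U) = 1/U (F(U) = 1/(U + 0) = 1/U)
Z(C) = 2*C/(3*(-6 + C)) (Z(C) = ((C + C)/(-6 + C))/3 = ((2*C)/(-6 + C))/3 = (2*C/(-6 + C))/3 = 2*C/(3*(-6 + C)))
Z(F(7)) - O(54, 144) = (⅔)/(7*(-6 + 1/7)) - (-4 + 144 + 54) = (⅔)*(⅐)/(-6 + ⅐) - 1*194 = (⅔)*(⅐)/(-41/7) - 194 = (⅔)*(⅐)*(-7/41) - 194 = -2/123 - 194 = -23864/123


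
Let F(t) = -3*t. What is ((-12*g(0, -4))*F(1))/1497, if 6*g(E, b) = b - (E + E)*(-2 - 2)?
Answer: -8/499 ≈ -0.016032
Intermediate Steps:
g(E, b) = b/6 + 4*E/3 (g(E, b) = (b - (E + E)*(-2 - 2))/6 = (b - 2*E*(-4))/6 = (b - (-8)*E)/6 = (b + 8*E)/6 = b/6 + 4*E/3)
((-12*g(0, -4))*F(1))/1497 = ((-12*((⅙)*(-4) + (4/3)*0))*(-3*1))/1497 = (-12*(-⅔ + 0)*(-3))*(1/1497) = (-12*(-⅔)*(-3))*(1/1497) = (8*(-3))*(1/1497) = -24*1/1497 = -8/499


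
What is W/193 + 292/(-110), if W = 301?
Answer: -11623/10615 ≈ -1.0950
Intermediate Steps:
W/193 + 292/(-110) = 301/193 + 292/(-110) = 301*(1/193) + 292*(-1/110) = 301/193 - 146/55 = -11623/10615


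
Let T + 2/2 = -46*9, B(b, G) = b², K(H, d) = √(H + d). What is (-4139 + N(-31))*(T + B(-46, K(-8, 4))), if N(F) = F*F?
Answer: -5405778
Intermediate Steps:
N(F) = F²
T = -415 (T = -1 - 46*9 = -1 - 414 = -415)
(-4139 + N(-31))*(T + B(-46, K(-8, 4))) = (-4139 + (-31)²)*(-415 + (-46)²) = (-4139 + 961)*(-415 + 2116) = -3178*1701 = -5405778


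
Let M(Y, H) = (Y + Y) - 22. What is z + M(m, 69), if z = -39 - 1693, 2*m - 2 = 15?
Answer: -1737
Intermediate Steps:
m = 17/2 (m = 1 + (1/2)*15 = 1 + 15/2 = 17/2 ≈ 8.5000)
M(Y, H) = -22 + 2*Y (M(Y, H) = 2*Y - 22 = -22 + 2*Y)
z = -1732
z + M(m, 69) = -1732 + (-22 + 2*(17/2)) = -1732 + (-22 + 17) = -1732 - 5 = -1737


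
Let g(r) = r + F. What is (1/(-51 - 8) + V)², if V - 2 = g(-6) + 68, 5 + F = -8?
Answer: 9048064/3481 ≈ 2599.3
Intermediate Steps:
F = -13 (F = -5 - 8 = -13)
g(r) = -13 + r (g(r) = r - 13 = -13 + r)
V = 51 (V = 2 + ((-13 - 6) + 68) = 2 + (-19 + 68) = 2 + 49 = 51)
(1/(-51 - 8) + V)² = (1/(-51 - 8) + 51)² = (1/(-59) + 51)² = (-1/59 + 51)² = (3008/59)² = 9048064/3481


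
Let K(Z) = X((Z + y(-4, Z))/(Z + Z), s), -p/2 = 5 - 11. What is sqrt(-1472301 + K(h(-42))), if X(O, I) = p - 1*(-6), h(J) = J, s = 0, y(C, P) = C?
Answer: 3*I*sqrt(163587) ≈ 1213.4*I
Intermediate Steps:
p = 12 (p = -2*(5 - 11) = -2*(-6) = 12)
X(O, I) = 18 (X(O, I) = 12 - 1*(-6) = 12 + 6 = 18)
K(Z) = 18
sqrt(-1472301 + K(h(-42))) = sqrt(-1472301 + 18) = sqrt(-1472283) = 3*I*sqrt(163587)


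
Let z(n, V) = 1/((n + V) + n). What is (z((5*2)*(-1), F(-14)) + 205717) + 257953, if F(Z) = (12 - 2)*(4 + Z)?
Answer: 55640399/120 ≈ 4.6367e+5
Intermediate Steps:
F(Z) = 40 + 10*Z (F(Z) = 10*(4 + Z) = 40 + 10*Z)
z(n, V) = 1/(V + 2*n) (z(n, V) = 1/((V + n) + n) = 1/(V + 2*n))
(z((5*2)*(-1), F(-14)) + 205717) + 257953 = (1/((40 + 10*(-14)) + 2*((5*2)*(-1))) + 205717) + 257953 = (1/((40 - 140) + 2*(10*(-1))) + 205717) + 257953 = (1/(-100 + 2*(-10)) + 205717) + 257953 = (1/(-100 - 20) + 205717) + 257953 = (1/(-120) + 205717) + 257953 = (-1/120 + 205717) + 257953 = 24686039/120 + 257953 = 55640399/120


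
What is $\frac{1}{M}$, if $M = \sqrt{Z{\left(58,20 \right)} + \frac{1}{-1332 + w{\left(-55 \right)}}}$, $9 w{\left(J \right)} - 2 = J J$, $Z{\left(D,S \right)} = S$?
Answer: $\frac{\sqrt{178434419}}{59737} \approx 0.22361$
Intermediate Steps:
$w{\left(J \right)} = \frac{2}{9} + \frac{J^{2}}{9}$ ($w{\left(J \right)} = \frac{2}{9} + \frac{J J}{9} = \frac{2}{9} + \frac{J^{2}}{9}$)
$M = \frac{\sqrt{178434419}}{2987}$ ($M = \sqrt{20 + \frac{1}{-1332 + \left(\frac{2}{9} + \frac{\left(-55\right)^{2}}{9}\right)}} = \sqrt{20 + \frac{1}{-1332 + \left(\frac{2}{9} + \frac{1}{9} \cdot 3025\right)}} = \sqrt{20 + \frac{1}{-1332 + \left(\frac{2}{9} + \frac{3025}{9}\right)}} = \sqrt{20 + \frac{1}{-1332 + \frac{1009}{3}}} = \sqrt{20 + \frac{1}{- \frac{2987}{3}}} = \sqrt{20 - \frac{3}{2987}} = \sqrt{\frac{59737}{2987}} = \frac{\sqrt{178434419}}{2987} \approx 4.472$)
$\frac{1}{M} = \frac{1}{\frac{1}{2987} \sqrt{178434419}} = \frac{\sqrt{178434419}}{59737}$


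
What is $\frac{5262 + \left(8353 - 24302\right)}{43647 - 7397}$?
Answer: $- \frac{10687}{36250} \approx -0.29481$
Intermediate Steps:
$\frac{5262 + \left(8353 - 24302\right)}{43647 - 7397} = \frac{5262 + \left(8353 - 24302\right)}{36250} = \left(5262 - 15949\right) \frac{1}{36250} = \left(-10687\right) \frac{1}{36250} = - \frac{10687}{36250}$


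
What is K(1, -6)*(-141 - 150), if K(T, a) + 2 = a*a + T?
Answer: -10185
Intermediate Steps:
K(T, a) = -2 + T + a² (K(T, a) = -2 + (a*a + T) = -2 + (a² + T) = -2 + (T + a²) = -2 + T + a²)
K(1, -6)*(-141 - 150) = (-2 + 1 + (-6)²)*(-141 - 150) = (-2 + 1 + 36)*(-291) = 35*(-291) = -10185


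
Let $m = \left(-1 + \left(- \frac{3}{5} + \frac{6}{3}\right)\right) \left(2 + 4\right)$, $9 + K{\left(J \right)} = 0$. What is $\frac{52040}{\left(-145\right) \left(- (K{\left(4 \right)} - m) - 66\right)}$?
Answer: $\frac{52040}{7917} \approx 6.5732$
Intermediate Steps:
$K{\left(J \right)} = -9$ ($K{\left(J \right)} = -9 + 0 = -9$)
$m = \frac{12}{5}$ ($m = \left(-1 + \left(\left(-3\right) \frac{1}{5} + 6 \cdot \frac{1}{3}\right)\right) 6 = \left(-1 + \left(- \frac{3}{5} + 2\right)\right) 6 = \left(-1 + \frac{7}{5}\right) 6 = \frac{2}{5} \cdot 6 = \frac{12}{5} \approx 2.4$)
$\frac{52040}{\left(-145\right) \left(- (K{\left(4 \right)} - m) - 66\right)} = \frac{52040}{\left(-145\right) \left(- (-9 - \frac{12}{5}) - 66\right)} = \frac{52040}{\left(-145\right) \left(\left(-1\right) \left(- \frac{57}{5}\right) - 66\right)} = \frac{52040}{\left(-145\right) \left(\frac{57}{5} - 66\right)} = \frac{52040}{\left(-145\right) \left(- \frac{273}{5}\right)} = \frac{52040}{7917}$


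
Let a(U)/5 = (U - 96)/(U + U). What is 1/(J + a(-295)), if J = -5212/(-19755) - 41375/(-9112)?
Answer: 10620446040/86217915251 ≈ 0.12318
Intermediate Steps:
a(U) = 5*(-96 + U)/(2*U) (a(U) = 5*((U - 96)/(U + U)) = 5*((-96 + U)/((2*U))) = 5*((-96 + U)*(1/(2*U))) = 5*((-96 + U)/(2*U)) = 5*(-96 + U)/(2*U))
J = 864854869/180007560 (J = -5212*(-1/19755) - 41375*(-1/9112) = 5212/19755 + 41375/9112 = 864854869/180007560 ≈ 4.8046)
1/(J + a(-295)) = 1/(864854869/180007560 + (5/2 - 240/(-295))) = 1/(864854869/180007560 + (5/2 - 240*(-1/295))) = 1/(864854869/180007560 + (5/2 + 48/59)) = 1/(864854869/180007560 + 391/118) = 1/(86217915251/10620446040) = 10620446040/86217915251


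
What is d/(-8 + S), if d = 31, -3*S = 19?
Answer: -93/43 ≈ -2.1628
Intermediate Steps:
S = -19/3 (S = -⅓*19 = -19/3 ≈ -6.3333)
d/(-8 + S) = 31/(-8 - 19/3) = 31/(-43/3) = -3/43*31 = -93/43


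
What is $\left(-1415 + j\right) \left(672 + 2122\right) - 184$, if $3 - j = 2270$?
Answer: $-10287692$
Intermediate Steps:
$j = -2267$ ($j = 3 - 2270 = -2267$)
$\left(-1415 + j\right) \left(672 + 2122\right) - 184 = \left(-1415 - 2267\right) \left(672 + 2122\right) - 184 = \left(-3682\right) 2794 - 184 = -10287508 - 184 = -10287692$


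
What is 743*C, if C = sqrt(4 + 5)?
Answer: 2229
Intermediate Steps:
C = 3 (C = sqrt(9) = 3)
743*C = 743*3 = 2229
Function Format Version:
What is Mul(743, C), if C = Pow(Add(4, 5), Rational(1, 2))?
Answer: 2229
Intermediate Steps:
C = 3 (C = Pow(9, Rational(1, 2)) = 3)
Mul(743, C) = Mul(743, 3) = 2229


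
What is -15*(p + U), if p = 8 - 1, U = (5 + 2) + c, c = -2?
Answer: -180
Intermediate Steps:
U = 5 (U = (5 + 2) - 2 = 7 - 2 = 5)
p = 7
-15*(p + U) = -15*(7 + 5) = -15*12 = -180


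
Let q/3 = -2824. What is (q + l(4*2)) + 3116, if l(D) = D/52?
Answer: -69626/13 ≈ -5355.8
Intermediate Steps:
l(D) = D/52 (l(D) = D*(1/52) = D/52)
q = -8472 (q = 3*(-2824) = -8472)
(q + l(4*2)) + 3116 = (-8472 + (4*2)/52) + 3116 = (-8472 + (1/52)*8) + 3116 = (-8472 + 2/13) + 3116 = -110134/13 + 3116 = -69626/13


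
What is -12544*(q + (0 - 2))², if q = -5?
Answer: -614656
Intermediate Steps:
-12544*(q + (0 - 2))² = -12544*(-5 + (0 - 2))² = -12544*(-5 - 2)² = -12544*(-7)² = -12544*49 = -614656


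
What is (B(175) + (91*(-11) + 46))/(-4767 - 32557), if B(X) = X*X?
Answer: -345/434 ≈ -0.79493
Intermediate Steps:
B(X) = X**2
(B(175) + (91*(-11) + 46))/(-4767 - 32557) = (175**2 + (91*(-11) + 46))/(-4767 - 32557) = (30625 + (-1001 + 46))/(-37324) = (30625 - 955)*(-1/37324) = 29670*(-1/37324) = -345/434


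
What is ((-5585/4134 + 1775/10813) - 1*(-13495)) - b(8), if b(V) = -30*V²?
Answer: 689011968175/44700942 ≈ 15414.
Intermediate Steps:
((-5585/4134 + 1775/10813) - 1*(-13495)) - b(8) = ((-5585/4134 + 1775/10813) - 1*(-13495)) - (-30)*8² = ((-5585*1/4134 + 1775*(1/10813)) + 13495) - (-30)*64 = ((-5585/4134 + 1775/10813) + 13495) - 1*(-1920) = (-53052755/44700942 + 13495) + 1920 = 603186159535/44700942 + 1920 = 689011968175/44700942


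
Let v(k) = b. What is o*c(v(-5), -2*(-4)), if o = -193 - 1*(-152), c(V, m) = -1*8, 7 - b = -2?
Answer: 328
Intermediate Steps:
b = 9 (b = 7 - 1*(-2) = 7 + 2 = 9)
v(k) = 9
c(V, m) = -8
o = -41 (o = -193 + 152 = -41)
o*c(v(-5), -2*(-4)) = -41*(-8) = 328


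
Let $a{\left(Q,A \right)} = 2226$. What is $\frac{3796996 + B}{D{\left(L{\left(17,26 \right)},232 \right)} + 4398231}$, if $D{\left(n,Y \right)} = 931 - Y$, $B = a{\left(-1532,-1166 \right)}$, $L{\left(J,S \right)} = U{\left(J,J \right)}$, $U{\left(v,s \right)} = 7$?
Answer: $\frac{1899611}{2199465} \approx 0.86367$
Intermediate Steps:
$L{\left(J,S \right)} = 7$
$B = 2226$
$\frac{3796996 + B}{D{\left(L{\left(17,26 \right)},232 \right)} + 4398231} = \frac{3796996 + 2226}{\left(931 - 232\right) + 4398231} = \frac{3799222}{\left(931 - 232\right) + 4398231} = \frac{3799222}{699 + 4398231} = \frac{3799222}{4398930} = 3799222 \cdot \frac{1}{4398930} = \frac{1899611}{2199465}$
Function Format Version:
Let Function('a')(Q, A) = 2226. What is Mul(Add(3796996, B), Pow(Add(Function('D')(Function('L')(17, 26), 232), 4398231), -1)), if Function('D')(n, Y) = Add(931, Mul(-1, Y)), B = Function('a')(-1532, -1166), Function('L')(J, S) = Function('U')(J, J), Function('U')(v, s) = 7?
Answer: Rational(1899611, 2199465) ≈ 0.86367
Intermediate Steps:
Function('L')(J, S) = 7
B = 2226
Mul(Add(3796996, B), Pow(Add(Function('D')(Function('L')(17, 26), 232), 4398231), -1)) = Mul(Add(3796996, 2226), Pow(Add(Add(931, Mul(-1, 232)), 4398231), -1)) = Mul(3799222, Pow(Add(Add(931, -232), 4398231), -1)) = Mul(3799222, Pow(Add(699, 4398231), -1)) = Mul(3799222, Pow(4398930, -1)) = Mul(3799222, Rational(1, 4398930)) = Rational(1899611, 2199465)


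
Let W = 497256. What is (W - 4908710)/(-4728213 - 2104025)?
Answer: 2205727/3416119 ≈ 0.64568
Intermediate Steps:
(W - 4908710)/(-4728213 - 2104025) = (497256 - 4908710)/(-4728213 - 2104025) = -4411454/(-6832238) = -4411454*(-1/6832238) = 2205727/3416119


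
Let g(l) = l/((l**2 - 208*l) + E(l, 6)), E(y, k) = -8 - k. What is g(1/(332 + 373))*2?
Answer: -1410/7104989 ≈ -0.00019845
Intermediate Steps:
g(l) = l/(-14 + l**2 - 208*l) (g(l) = l/((l**2 - 208*l) + (-8 - 1*6)) = l/((l**2 - 208*l) + (-8 - 6)) = l/((l**2 - 208*l) - 14) = l/(-14 + l**2 - 208*l))
g(1/(332 + 373))*2 = (1/((332 + 373)*(-14 + (1/(332 + 373))**2 - 208/(332 + 373))))*2 = (1/(705*(-14 + (1/705)**2 - 208/705)))*2 = (1/(705*(-14 + (1/705)**2 - 208*1/705)))*2 = (1/(705*(-14 + 1/497025 - 208/705)))*2 = (1/(705*(-7104989/497025)))*2 = ((1/705)*(-497025/7104989))*2 = -705/7104989*2 = -1410/7104989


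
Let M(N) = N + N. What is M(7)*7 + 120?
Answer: 218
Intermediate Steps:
M(N) = 2*N
M(7)*7 + 120 = (2*7)*7 + 120 = 14*7 + 120 = 98 + 120 = 218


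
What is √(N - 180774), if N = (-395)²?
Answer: I*√24749 ≈ 157.32*I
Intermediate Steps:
N = 156025
√(N - 180774) = √(156025 - 180774) = √(-24749) = I*√24749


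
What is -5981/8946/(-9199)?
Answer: 5981/82294254 ≈ 7.2678e-5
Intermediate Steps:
-5981/8946/(-9199) = -5981*1/8946*(-1/9199) = -5981/8946*(-1/9199) = 5981/82294254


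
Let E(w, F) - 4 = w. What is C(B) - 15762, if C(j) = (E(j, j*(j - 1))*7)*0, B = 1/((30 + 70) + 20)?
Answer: -15762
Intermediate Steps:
E(w, F) = 4 + w
B = 1/120 (B = 1/(100 + 20) = 1/120 ≈ 0.0083333)
C(j) = 0 (C(j) = ((4 + j)*7)*0 = (28 + 7*j)*0 = 0)
C(B) - 15762 = 0 - 15762 = -15762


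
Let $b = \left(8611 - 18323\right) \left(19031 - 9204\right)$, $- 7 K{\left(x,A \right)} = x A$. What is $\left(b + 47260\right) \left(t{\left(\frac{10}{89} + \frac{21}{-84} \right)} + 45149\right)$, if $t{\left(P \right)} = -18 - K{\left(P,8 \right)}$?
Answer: $- \frac{383158065227780}{89} \approx -4.3051 \cdot 10^{12}$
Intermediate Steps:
$K{\left(x,A \right)} = - \frac{A x}{7}$ ($K{\left(x,A \right)} = - \frac{x A}{7} = - \frac{A x}{7}$)
$t{\left(P \right)} = -18 + \frac{8 P}{7}$ ($t{\left(P \right)} = -18 - \left(- \frac{1}{7}\right) 8 P = -18 - - \frac{8 P}{7} = -18 + \frac{8 P}{7}$)
$b = -95439824$ ($b = \left(-9712\right) 9827 = -95439824$)
$\left(b + 47260\right) \left(t{\left(\frac{10}{89} + \frac{21}{-84} \right)} + 45149\right) = \left(-95439824 + 47260\right) \left(\left(-18 + \frac{8 \left(\frac{10}{89} + \frac{21}{-84}\right)}{7}\right) + 45149\right) = - 95392564 \left(\left(-18 + \frac{8 \left(10 \cdot \frac{1}{89} + 21 \left(- \frac{1}{84}\right)\right)}{7}\right) + 45149\right) = - 95392564 \left(\left(-18 + \frac{8 \left(\frac{10}{89} - \frac{1}{4}\right)}{7}\right) + 45149\right) = - 95392564 \left(\left(-18 + \frac{8}{7} \left(- \frac{49}{356}\right)\right) + 45149\right) = - 95392564 \left(\left(-18 - \frac{14}{89}\right) + 45149\right) = - 95392564 \left(- \frac{1616}{89} + 45149\right) = \left(-95392564\right) \frac{4016645}{89} = - \frac{383158065227780}{89}$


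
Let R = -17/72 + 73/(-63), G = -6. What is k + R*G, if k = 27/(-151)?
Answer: 103885/12684 ≈ 8.1902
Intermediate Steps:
R = -703/504 (R = -17*1/72 + 73*(-1/63) = -17/72 - 73/63 = -703/504 ≈ -1.3948)
k = -27/151 (k = 27*(-1/151) = -27/151 ≈ -0.17881)
k + R*G = -27/151 - 703/504*(-6) = -27/151 + 703/84 = 103885/12684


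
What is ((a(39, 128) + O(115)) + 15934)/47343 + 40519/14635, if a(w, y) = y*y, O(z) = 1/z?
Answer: 18333032236/5311963505 ≈ 3.4513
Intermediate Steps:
a(w, y) = y²
((a(39, 128) + O(115)) + 15934)/47343 + 40519/14635 = ((128² + 1/115) + 15934)/47343 + 40519/14635 = ((16384 + 1/115) + 15934)*(1/47343) + 40519*(1/14635) = (1884161/115 + 15934)*(1/47343) + 40519/14635 = (3716571/115)*(1/47343) + 40519/14635 = 1238857/1814815 + 40519/14635 = 18333032236/5311963505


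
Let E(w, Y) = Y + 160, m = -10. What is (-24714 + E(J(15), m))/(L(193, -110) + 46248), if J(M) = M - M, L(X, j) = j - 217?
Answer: -8188/15307 ≈ -0.53492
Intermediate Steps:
L(X, j) = -217 + j
J(M) = 0
E(w, Y) = 160 + Y
(-24714 + E(J(15), m))/(L(193, -110) + 46248) = (-24714 + (160 - 10))/((-217 - 110) + 46248) = (-24714 + 150)/(-327 + 46248) = -24564/45921 = -24564*1/45921 = -8188/15307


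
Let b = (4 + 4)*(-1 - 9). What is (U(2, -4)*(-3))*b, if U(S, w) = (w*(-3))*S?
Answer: 5760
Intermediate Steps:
U(S, w) = -3*S*w (U(S, w) = (-3*w)*S = -3*S*w)
b = -80 (b = 8*(-10) = -80)
(U(2, -4)*(-3))*b = (-3*2*(-4)*(-3))*(-80) = (24*(-3))*(-80) = -72*(-80) = 5760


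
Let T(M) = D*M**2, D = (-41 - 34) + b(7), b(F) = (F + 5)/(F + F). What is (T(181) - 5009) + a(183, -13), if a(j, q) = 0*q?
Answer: -17038022/7 ≈ -2.4340e+6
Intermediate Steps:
b(F) = (5 + F)/(2*F) (b(F) = (5 + F)/((2*F)) = (5 + F)*(1/(2*F)) = (5 + F)/(2*F))
a(j, q) = 0
D = -519/7 (D = (-41 - 34) + (1/2)*(5 + 7)/7 = -75 + (1/2)*(1/7)*12 = -75 + 6/7 = -519/7 ≈ -74.143)
T(M) = -519*M**2/7
(T(181) - 5009) + a(183, -13) = (-519/7*181**2 - 5009) + 0 = (-519/7*32761 - 5009) + 0 = (-17002959/7 - 5009) + 0 = -17038022/7 + 0 = -17038022/7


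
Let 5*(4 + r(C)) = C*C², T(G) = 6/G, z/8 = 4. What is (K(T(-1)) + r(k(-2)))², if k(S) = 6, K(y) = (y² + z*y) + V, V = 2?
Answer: 329476/25 ≈ 13179.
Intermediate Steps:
z = 32 (z = 8*4 = 32)
K(y) = 2 + y² + 32*y (K(y) = (y² + 32*y) + 2 = 2 + y² + 32*y)
r(C) = -4 + C³/5 (r(C) = -4 + (C*C²)/5 = -4 + C³/5)
(K(T(-1)) + r(k(-2)))² = ((2 + (6/(-1))² + 32*(6/(-1))) + (-4 + (⅕)*6³))² = ((2 + (6*(-1))² + 32*(6*(-1))) + (-4 + (⅕)*216))² = ((2 + (-6)² + 32*(-6)) + (-4 + 216/5))² = ((2 + 36 - 192) + 196/5)² = (-154 + 196/5)² = (-574/5)² = 329476/25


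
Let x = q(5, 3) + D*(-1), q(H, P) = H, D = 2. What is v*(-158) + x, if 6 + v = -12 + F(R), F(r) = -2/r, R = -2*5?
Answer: 14077/5 ≈ 2815.4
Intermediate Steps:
R = -10
x = 3 (x = 5 + 2*(-1) = 5 - 2 = 3)
v = -89/5 (v = -6 + (-12 - 2/(-10)) = -6 + (-12 - 2*(-1/10)) = -6 + (-12 + 1/5) = -6 - 59/5 = -89/5 ≈ -17.800)
v*(-158) + x = -89/5*(-158) + 3 = 14062/5 + 3 = 14077/5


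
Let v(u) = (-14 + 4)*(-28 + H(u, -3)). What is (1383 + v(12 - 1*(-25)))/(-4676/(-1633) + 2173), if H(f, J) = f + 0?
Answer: 703823/1184395 ≈ 0.59425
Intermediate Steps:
H(f, J) = f
v(u) = 280 - 10*u (v(u) = (-14 + 4)*(-28 + u) = -10*(-28 + u) = 280 - 10*u)
(1383 + v(12 - 1*(-25)))/(-4676/(-1633) + 2173) = (1383 + (280 - 10*(12 - 1*(-25))))/(-4676/(-1633) + 2173) = (1383 + (280 - 10*(12 + 25)))/(-4676*(-1/1633) + 2173) = (1383 + (280 - 10*37))/(4676/1633 + 2173) = (1383 + (280 - 370))/(3553185/1633) = (1383 - 90)*(1633/3553185) = 1293*(1633/3553185) = 703823/1184395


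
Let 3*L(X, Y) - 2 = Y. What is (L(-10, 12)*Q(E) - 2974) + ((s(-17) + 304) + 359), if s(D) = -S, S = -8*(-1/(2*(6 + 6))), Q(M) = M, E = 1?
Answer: -6920/3 ≈ -2306.7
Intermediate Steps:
L(X, Y) = ⅔ + Y/3
S = ⅓ (S = -8/((-2*12)) = -8/(-24) = -8*(-1/24) = ⅓ ≈ 0.33333)
s(D) = -⅓ (s(D) = -1*⅓ = -⅓)
(L(-10, 12)*Q(E) - 2974) + ((s(-17) + 304) + 359) = ((⅔ + (⅓)*12)*1 - 2974) + ((-⅓ + 304) + 359) = ((⅔ + 4)*1 - 2974) + (911/3 + 359) = ((14/3)*1 - 2974) + 1988/3 = (14/3 - 2974) + 1988/3 = -8908/3 + 1988/3 = -6920/3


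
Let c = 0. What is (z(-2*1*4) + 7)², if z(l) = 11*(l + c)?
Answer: 6561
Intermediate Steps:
z(l) = 11*l (z(l) = 11*(l + 0) = 11*l)
(z(-2*1*4) + 7)² = (11*(-2*1*4) + 7)² = (11*(-2*4) + 7)² = (11*(-8) + 7)² = (-88 + 7)² = (-81)² = 6561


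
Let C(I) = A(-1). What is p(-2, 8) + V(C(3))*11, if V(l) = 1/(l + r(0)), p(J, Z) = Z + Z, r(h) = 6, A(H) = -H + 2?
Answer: 155/9 ≈ 17.222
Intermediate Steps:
A(H) = 2 - H
C(I) = 3 (C(I) = 2 - 1*(-1) = 2 + 1 = 3)
p(J, Z) = 2*Z
V(l) = 1/(6 + l) (V(l) = 1/(l + 6) = 1/(6 + l))
p(-2, 8) + V(C(3))*11 = 2*8 + 11/(6 + 3) = 16 + 11/9 = 155/9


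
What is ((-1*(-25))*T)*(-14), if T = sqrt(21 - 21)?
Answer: 0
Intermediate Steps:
T = 0 (T = sqrt(0) = 0)
((-1*(-25))*T)*(-14) = (-1*(-25)*0)*(-14) = (25*0)*(-14) = 0*(-14) = 0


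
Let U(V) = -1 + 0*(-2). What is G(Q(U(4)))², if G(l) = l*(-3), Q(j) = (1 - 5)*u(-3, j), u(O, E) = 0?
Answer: 0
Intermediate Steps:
U(V) = -1 (U(V) = -1 + 0 = -1)
Q(j) = 0 (Q(j) = (1 - 5)*0 = -4*0 = 0)
G(l) = -3*l
G(Q(U(4)))² = (-3*0)² = 0² = 0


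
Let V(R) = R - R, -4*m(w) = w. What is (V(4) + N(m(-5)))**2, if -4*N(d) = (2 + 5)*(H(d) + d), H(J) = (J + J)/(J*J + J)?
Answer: 290521/20736 ≈ 14.010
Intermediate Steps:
m(w) = -w/4
H(J) = 2*J/(J + J**2) (H(J) = (2*J)/(J**2 + J) = (2*J)/(J + J**2) = 2*J/(J + J**2))
V(R) = 0
N(d) = -7/(2*(1 + d)) - 7*d/4 (N(d) = -(2 + 5)*(2/(1 + d) + d)/4 = -7*(d + 2/(1 + d))/4 = -(7*d + 14/(1 + d))/4 = -7/(2*(1 + d)) - 7*d/4)
(V(4) + N(m(-5)))**2 = (0 + 7*(-2 - (-1/4*(-5))*(1 - 1/4*(-5)))/(4*(1 - 1/4*(-5))))**2 = (0 + 7*(-2 - 1*5/4*(1 + 5/4))/(4*(1 + 5/4)))**2 = (0 + 7*(-2 - 1*5/4*9/4)/(4*(9/4)))**2 = (0 + (7/4)*(4/9)*(-2 - 45/16))**2 = (0 + (7/4)*(4/9)*(-77/16))**2 = (0 - 539/144)**2 = (-539/144)**2 = 290521/20736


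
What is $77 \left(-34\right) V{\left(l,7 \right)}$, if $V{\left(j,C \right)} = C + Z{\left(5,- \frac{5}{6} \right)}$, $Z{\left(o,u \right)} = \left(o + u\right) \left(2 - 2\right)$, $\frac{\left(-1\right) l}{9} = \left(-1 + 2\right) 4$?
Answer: $-18326$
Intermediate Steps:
$l = -36$ ($l = - 9 \left(-1 + 2\right) 4 = - 9 \cdot 1 \cdot 4 = \left(-9\right) 4 = -36$)
$Z{\left(o,u \right)} = 0$ ($Z{\left(o,u \right)} = \left(o + u\right) 0 = 0$)
$V{\left(j,C \right)} = C$ ($V{\left(j,C \right)} = C + 0 = C$)
$77 \left(-34\right) V{\left(l,7 \right)} = 77 \left(-34\right) 7 = \left(-2618\right) 7 = -18326$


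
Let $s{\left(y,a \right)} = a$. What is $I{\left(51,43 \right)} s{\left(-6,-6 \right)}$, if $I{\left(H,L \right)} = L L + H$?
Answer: $-11400$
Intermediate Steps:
$I{\left(H,L \right)} = H + L^{2}$ ($I{\left(H,L \right)} = L^{2} + H = H + L^{2}$)
$I{\left(51,43 \right)} s{\left(-6,-6 \right)} = \left(51 + 43^{2}\right) \left(-6\right) = \left(51 + 1849\right) \left(-6\right) = 1900 \left(-6\right) = -11400$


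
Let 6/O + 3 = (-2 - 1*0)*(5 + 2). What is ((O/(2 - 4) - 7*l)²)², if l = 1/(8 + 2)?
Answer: 62742241/835210000 ≈ 0.075122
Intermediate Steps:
l = ⅒ (l = 1/10 = ⅒ ≈ 0.10000)
O = -6/17 (O = 6/(-3 + (-2 - 1*0)*(5 + 2)) = 6/(-3 + (-2 + 0)*7) = 6/(-3 - 2*7) = 6/(-3 - 14) = 6/(-17) = 6*(-1/17) = -6/17 ≈ -0.35294)
((O/(2 - 4) - 7*l)²)² = ((-6/(17*(2 - 4)) - 7/(1/(⅒)))²)² = ((-6/17/(-2) - 7/10)²)² = ((-6/17*(-½) - 7*⅒)²)² = ((3/17 - 7/10)²)² = ((-89/170)²)² = (7921/28900)² = 62742241/835210000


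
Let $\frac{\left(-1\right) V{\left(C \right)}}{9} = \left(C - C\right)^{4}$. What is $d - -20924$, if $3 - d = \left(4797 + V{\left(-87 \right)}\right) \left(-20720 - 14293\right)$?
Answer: $167978288$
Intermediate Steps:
$V{\left(C \right)} = 0$ ($V{\left(C \right)} = - 9 \left(C - C\right)^{4} = - 9 \cdot 0^{4} = \left(-9\right) 0 = 0$)
$d = 167957364$ ($d = 3 - \left(4797 + 0\right) \left(-20720 - 14293\right) = 3 - 4797 \left(-35013\right) = 3 - -167957361 = 3 + 167957361 = 167957364$)
$d - -20924 = 167957364 - -20924 = 167957364 + 20924 = 167978288$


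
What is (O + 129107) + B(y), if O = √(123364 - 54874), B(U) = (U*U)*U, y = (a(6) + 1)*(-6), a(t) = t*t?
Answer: -10811941 + 3*√7610 ≈ -1.0812e+7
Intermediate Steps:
a(t) = t²
y = -222 (y = (6² + 1)*(-6) = (36 + 1)*(-6) = 37*(-6) = -222)
B(U) = U³ (B(U) = U²*U = U³)
O = 3*√7610 (O = √68490 = 3*√7610 ≈ 261.71)
(O + 129107) + B(y) = (3*√7610 + 129107) + (-222)³ = (129107 + 3*√7610) - 10941048 = -10811941 + 3*√7610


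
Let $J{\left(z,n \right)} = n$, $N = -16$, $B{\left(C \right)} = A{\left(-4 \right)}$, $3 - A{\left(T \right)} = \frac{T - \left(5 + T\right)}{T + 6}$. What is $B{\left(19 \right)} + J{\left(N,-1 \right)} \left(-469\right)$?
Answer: $\frac{949}{2} \approx 474.5$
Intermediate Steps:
$A{\left(T \right)} = 3 + \frac{5}{6 + T}$ ($A{\left(T \right)} = 3 - \frac{T - \left(5 + T\right)}{T + 6} = 3 - - \frac{5}{6 + T} = 3 + \frac{5}{6 + T}$)
$B{\left(C \right)} = \frac{11}{2}$ ($B{\left(C \right)} = \frac{23 + 3 \left(-4\right)}{6 - 4} = \frac{23 - 12}{2} = \frac{1}{2} \cdot 11 = \frac{11}{2}$)
$B{\left(19 \right)} + J{\left(N,-1 \right)} \left(-469\right) = \frac{11}{2} - -469 = \frac{11}{2} + 469 = \frac{949}{2}$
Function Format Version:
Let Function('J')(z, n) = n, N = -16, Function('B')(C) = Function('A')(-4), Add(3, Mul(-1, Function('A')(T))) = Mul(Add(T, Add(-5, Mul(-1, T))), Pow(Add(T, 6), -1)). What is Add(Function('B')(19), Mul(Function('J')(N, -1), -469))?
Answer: Rational(949, 2) ≈ 474.50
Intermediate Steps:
Function('A')(T) = Add(3, Mul(5, Pow(Add(6, T), -1))) (Function('A')(T) = Add(3, Mul(-1, Mul(Add(T, Add(-5, Mul(-1, T))), Pow(Add(T, 6), -1)))) = Add(3, Mul(-1, Mul(-5, Pow(Add(6, T), -1)))) = Add(3, Mul(5, Pow(Add(6, T), -1))))
Function('B')(C) = Rational(11, 2) (Function('B')(C) = Mul(Pow(Add(6, -4), -1), Add(23, Mul(3, -4))) = Mul(Pow(2, -1), Add(23, -12)) = Mul(Rational(1, 2), 11) = Rational(11, 2))
Add(Function('B')(19), Mul(Function('J')(N, -1), -469)) = Add(Rational(11, 2), Mul(-1, -469)) = Add(Rational(11, 2), 469) = Rational(949, 2)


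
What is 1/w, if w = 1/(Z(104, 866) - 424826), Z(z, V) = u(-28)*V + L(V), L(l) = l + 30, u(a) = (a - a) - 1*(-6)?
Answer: -418734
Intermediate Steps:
u(a) = 6 (u(a) = 0 + 6 = 6)
L(l) = 30 + l
Z(z, V) = 30 + 7*V (Z(z, V) = 6*V + (30 + V) = 30 + 7*V)
w = -1/418734 (w = 1/((30 + 7*866) - 424826) = 1/((30 + 6062) - 424826) = 1/(6092 - 424826) = 1/(-418734) = -1/418734 ≈ -2.3882e-6)
1/w = 1/(-1/418734) = -418734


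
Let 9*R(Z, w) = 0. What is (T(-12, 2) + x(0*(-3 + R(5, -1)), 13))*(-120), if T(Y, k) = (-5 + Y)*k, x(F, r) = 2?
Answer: 3840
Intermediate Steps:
R(Z, w) = 0 (R(Z, w) = (⅑)*0 = 0)
T(Y, k) = k*(-5 + Y)
(T(-12, 2) + x(0*(-3 + R(5, -1)), 13))*(-120) = (2*(-5 - 12) + 2)*(-120) = (2*(-17) + 2)*(-120) = (-34 + 2)*(-120) = -32*(-120) = 3840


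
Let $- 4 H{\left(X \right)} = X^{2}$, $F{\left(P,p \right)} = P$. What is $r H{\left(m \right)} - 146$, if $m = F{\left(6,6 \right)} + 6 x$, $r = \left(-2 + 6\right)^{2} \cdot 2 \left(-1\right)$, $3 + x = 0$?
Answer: $1006$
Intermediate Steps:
$x = -3$ ($x = -3 + 0 = -3$)
$r = -32$ ($r = 4^{2} \cdot 2 \left(-1\right) = 16 \cdot 2 \left(-1\right) = 32 \left(-1\right) = -32$)
$m = -12$ ($m = 6 + 6 \left(-3\right) = 6 - 18 = -12$)
$H{\left(X \right)} = - \frac{X^{2}}{4}$
$r H{\left(m \right)} - 146 = - 32 \left(- \frac{\left(-12\right)^{2}}{4}\right) - 146 = - 32 \left(\left(- \frac{1}{4}\right) 144\right) - 146 = \left(-32\right) \left(-36\right) - 146 = 1152 - 146 = 1006$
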